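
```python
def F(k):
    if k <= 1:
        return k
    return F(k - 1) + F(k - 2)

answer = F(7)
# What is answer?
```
Call trace (a repeated sub-call is expanded the first time; later identical calls just restate its return value):
F(k=7)
  F(k=6)
    F(k=5)
      F(k=4)
        F(k=3)
          F(k=2)
            F(k=1)
            -> return 1
            F(k=0)
            -> return 0
          -> return 1
          F(k=1)
          -> return 1
        -> return 2
        F(k=2) -> return 1  (same call as traced above)
      -> return 3
      F(k=3) -> return 2  (same call as traced above)
    -> return 5
    F(k=4) -> return 3  (same call as traced above)
  -> return 8
  F(k=5) -> return 5  (same call as traced above)
-> return 13

Final answer: 13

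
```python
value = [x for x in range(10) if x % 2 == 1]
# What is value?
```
Trace:
  x=0
  x=1
  x=2
  x=3
  x=4
  x=5
  x=6
  x=7
  x=8
  x=9
  value=[1, 3, 5, 7, 9]

Final answer: [1, 3, 5, 7, 9]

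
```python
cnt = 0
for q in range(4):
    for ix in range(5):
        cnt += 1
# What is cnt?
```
Trace:
  cnt=0
  cnt=1, q=0, ix=0
  cnt=2, q=0, ix=1
  cnt=3, q=0, ix=2
  cnt=4, q=0, ix=3
  cnt=5, q=0, ix=4
  cnt=6, q=1, ix=0
  cnt=7, q=1, ix=1
  cnt=8, q=1, ix=2
  cnt=9, q=1, ix=3
  cnt=10, q=1, ix=4
  cnt=11, q=2, ix=0
  cnt=12, q=2, ix=1
  cnt=13, q=2, ix=2
  cnt=14, q=2, ix=3
  cnt=15, q=2, ix=4
  cnt=16, q=3, ix=0
  cnt=17, q=3, ix=1
  cnt=18, q=3, ix=2
  cnt=19, q=3, ix=3
  cnt=20, q=3, ix=4

Final answer: 20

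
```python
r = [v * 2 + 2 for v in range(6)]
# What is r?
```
Trace:
  v=0
  v=1
  v=2
  v=3
  v=4
  v=5
  r=[2, 4, 6, 8, 10, 12]

Final answer: [2, 4, 6, 8, 10, 12]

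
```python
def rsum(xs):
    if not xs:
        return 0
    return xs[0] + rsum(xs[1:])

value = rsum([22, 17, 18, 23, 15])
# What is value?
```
Call trace:
rsum(xs=[22, 17, 18, 23, 15])
  rsum(xs=[17, 18, 23, 15])
    rsum(xs=[18, 23, 15])
      rsum(xs=[23, 15])
        rsum(xs=[15])
          rsum(xs=[])
          -> return 0
        -> return 15
      -> return 38
    -> return 56
  -> return 73
-> return 95

Final answer: 95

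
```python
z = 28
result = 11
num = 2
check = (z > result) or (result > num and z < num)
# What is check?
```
Trace:
  z=28
  z=28, result=11
  z=28, result=11, num=2
  z=28, result=11, num=2, check=True

Final answer: True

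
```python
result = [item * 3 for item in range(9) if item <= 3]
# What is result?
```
Trace:
  item=0
  item=1
  item=2
  item=3
  item=4
  item=5
  item=6
  item=7
  item=8
  result=[0, 3, 6, 9]

Final answer: [0, 3, 6, 9]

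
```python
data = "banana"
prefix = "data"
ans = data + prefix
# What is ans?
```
Trace:
  data='banana'
  data='banana', prefix='data'
  data='banana', prefix='data', ans='bananadata'

Final answer: 'bananadata'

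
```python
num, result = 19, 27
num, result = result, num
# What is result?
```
Trace:
  num=19, result=27
  num=27, result=19

Final answer: 19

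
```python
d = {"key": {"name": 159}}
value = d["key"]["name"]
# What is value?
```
Trace:
  d={'key': {'name': 159}}
  d={'key': {'name': 159}}, value=159

Final answer: 159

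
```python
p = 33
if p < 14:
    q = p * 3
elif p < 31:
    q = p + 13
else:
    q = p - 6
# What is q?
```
Trace:
  p=33
  p=33, q=27

Final answer: 27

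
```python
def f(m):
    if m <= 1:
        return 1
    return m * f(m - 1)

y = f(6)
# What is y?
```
Call trace:
f(m=6)
  f(m=5)
    f(m=4)
      f(m=3)
        f(m=2)
          f(m=1)
          -> return 1
        -> return 2
      -> return 6
    -> return 24
  -> return 120
-> return 720

Final answer: 720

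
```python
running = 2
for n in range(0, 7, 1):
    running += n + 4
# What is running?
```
Trace:
  running=2
  running=6, n=0
  running=11, n=1
  running=17, n=2
  running=24, n=3
  running=32, n=4
  running=41, n=5
  running=51, n=6

Final answer: 51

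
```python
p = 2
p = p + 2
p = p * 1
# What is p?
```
Trace:
  p=2
  p=4
  p=4

Final answer: 4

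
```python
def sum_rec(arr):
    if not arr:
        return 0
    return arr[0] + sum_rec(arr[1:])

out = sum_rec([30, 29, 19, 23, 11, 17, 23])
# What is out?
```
Call trace:
sum_rec(arr=[30, 29, 19, 23, 11, 17, 23])
  sum_rec(arr=[29, 19, 23, 11, 17, 23])
    sum_rec(arr=[19, 23, 11, 17, 23])
      sum_rec(arr=[23, 11, 17, 23])
        sum_rec(arr=[11, 17, 23])
          sum_rec(arr=[17, 23])
            sum_rec(arr=[23])
              sum_rec(arr=[])
              -> return 0
            -> return 23
          -> return 40
        -> return 51
      -> return 74
    -> return 93
  -> return 122
-> return 152

Final answer: 152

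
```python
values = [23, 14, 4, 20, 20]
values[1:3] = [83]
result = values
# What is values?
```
Trace:
  values=[23, 14, 4, 20, 20]
  values=[23, 83, 20, 20]
  values=[23, 83, 20, 20], result=[23, 83, 20, 20]

Final answer: [23, 83, 20, 20]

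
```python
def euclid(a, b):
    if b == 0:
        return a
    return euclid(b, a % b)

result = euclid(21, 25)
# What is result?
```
Call trace:
euclid(a=21, b=25)
  euclid(a=25, b=21)
    euclid(a=21, b=4)
      euclid(a=4, b=1)
        euclid(a=1, b=0)
        -> return 1
      -> return 1
    -> return 1
  -> return 1
-> return 1

Final answer: 1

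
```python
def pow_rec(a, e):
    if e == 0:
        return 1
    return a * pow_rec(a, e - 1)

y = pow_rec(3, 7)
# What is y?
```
Call trace:
pow_rec(a=3, e=7)
  pow_rec(a=3, e=6)
    pow_rec(a=3, e=5)
      pow_rec(a=3, e=4)
        pow_rec(a=3, e=3)
          pow_rec(a=3, e=2)
            pow_rec(a=3, e=1)
              pow_rec(a=3, e=0)
              -> return 1
            -> return 3
          -> return 9
        -> return 27
      -> return 81
    -> return 243
  -> return 729
-> return 2187

Final answer: 2187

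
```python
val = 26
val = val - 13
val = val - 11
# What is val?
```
Trace:
  val=26
  val=13
  val=2

Final answer: 2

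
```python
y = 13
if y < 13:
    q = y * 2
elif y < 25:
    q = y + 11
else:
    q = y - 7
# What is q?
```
Trace:
  y=13
  y=13, q=24

Final answer: 24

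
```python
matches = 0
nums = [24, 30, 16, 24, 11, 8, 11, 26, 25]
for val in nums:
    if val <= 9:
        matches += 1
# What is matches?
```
Trace:
  matches=0
  matches=0, val=24
  matches=0, val=30
  matches=0, val=16
  matches=0, val=24
  matches=0, val=11
  matches=1, val=8
  matches=1, val=11
  matches=1, val=26
  matches=1, val=25

Final answer: 1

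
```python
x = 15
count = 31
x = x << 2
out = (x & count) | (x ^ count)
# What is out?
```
Trace:
  x=15
  x=15, count=31
  x=60, count=31
  x=60, count=31, out=63

Final answer: 63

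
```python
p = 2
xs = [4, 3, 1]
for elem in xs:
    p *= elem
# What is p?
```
Trace:
  p=2
  p=8, elem=4
  p=24, elem=3
  p=24, elem=1

Final answer: 24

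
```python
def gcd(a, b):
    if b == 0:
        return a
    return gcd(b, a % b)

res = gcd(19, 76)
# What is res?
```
Call trace:
gcd(a=19, b=76)
  gcd(a=76, b=19)
    gcd(a=19, b=0)
    -> return 19
  -> return 19
-> return 19

Final answer: 19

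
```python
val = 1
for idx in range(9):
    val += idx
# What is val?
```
Trace:
  val=1
  val=1, idx=0
  val=2, idx=1
  val=4, idx=2
  val=7, idx=3
  val=11, idx=4
  val=16, idx=5
  val=22, idx=6
  val=29, idx=7
  val=37, idx=8

Final answer: 37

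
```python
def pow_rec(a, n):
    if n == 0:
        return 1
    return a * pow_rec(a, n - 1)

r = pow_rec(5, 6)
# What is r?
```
Call trace:
pow_rec(a=5, n=6)
  pow_rec(a=5, n=5)
    pow_rec(a=5, n=4)
      pow_rec(a=5, n=3)
        pow_rec(a=5, n=2)
          pow_rec(a=5, n=1)
            pow_rec(a=5, n=0)
            -> return 1
          -> return 5
        -> return 25
      -> return 125
    -> return 625
  -> return 3125
-> return 15625

Final answer: 15625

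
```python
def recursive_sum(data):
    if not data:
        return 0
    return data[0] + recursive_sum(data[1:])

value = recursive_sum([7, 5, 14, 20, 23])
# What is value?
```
Call trace:
recursive_sum(data=[7, 5, 14, 20, 23])
  recursive_sum(data=[5, 14, 20, 23])
    recursive_sum(data=[14, 20, 23])
      recursive_sum(data=[20, 23])
        recursive_sum(data=[23])
          recursive_sum(data=[])
          -> return 0
        -> return 23
      -> return 43
    -> return 57
  -> return 62
-> return 69

Final answer: 69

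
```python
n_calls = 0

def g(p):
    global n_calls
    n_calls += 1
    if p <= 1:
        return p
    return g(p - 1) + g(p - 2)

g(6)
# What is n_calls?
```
Call trace (a repeated sub-call is expanded the first time; later identical calls just restate its return value):
g(p=6)
  g(p=5)
    g(p=4)
      g(p=3)
        g(p=2)
          g(p=1)
          -> return 1
          g(p=0)
          -> return 0
        -> return 1
        g(p=1)
        -> return 1
      -> return 2
      g(p=2) -> return 1  (same call as traced above)
    -> return 3
    g(p=3) -> return 2  (same call as traced above)
  -> return 5
  g(p=4) -> return 3  (same call as traced above)
-> return 8

n_calls is incremented once per call, so count the calls in each subtree. Let C(p) = number of calls made by g(p).
C(0) = C(1) = 1 (base case, no recursion); C(p) = 1 + C(p - 1) + C(p - 2) otherwise.
C(2) = 1 + C(1) + C(0) = 1 + 1 + 1 = 3
C(3) = 1 + C(2) + C(1) = 1 + 3 + 1 = 5
C(4) = 1 + C(3) + C(2) = 1 + 5 + 3 = 9
C(5) = 1 + C(4) + C(3) = 1 + 9 + 5 = 15
C(6) = 1 + C(5) + C(4) = 1 + 15 + 9 = 25
n_calls = C(6) = 25

Final answer: 25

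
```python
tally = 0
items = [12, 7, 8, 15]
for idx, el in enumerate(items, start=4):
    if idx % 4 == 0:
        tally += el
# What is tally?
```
Trace:
  tally=0
  tally=12, idx=4, el=12
  tally=12, idx=5, el=7
  tally=12, idx=6, el=8
  tally=12, idx=7, el=15

Final answer: 12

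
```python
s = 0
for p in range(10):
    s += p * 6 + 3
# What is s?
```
Trace:
  s=0
  s=3, p=0
  s=12, p=1
  s=27, p=2
  s=48, p=3
  s=75, p=4
  s=108, p=5
  s=147, p=6
  s=192, p=7
  s=243, p=8
  s=300, p=9

Final answer: 300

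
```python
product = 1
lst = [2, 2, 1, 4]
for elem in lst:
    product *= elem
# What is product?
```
Trace:
  product=1
  product=2, elem=2
  product=4, elem=2
  product=4, elem=1
  product=16, elem=4

Final answer: 16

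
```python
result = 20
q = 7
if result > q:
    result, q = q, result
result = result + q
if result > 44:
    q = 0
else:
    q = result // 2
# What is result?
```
Trace:
  result=20
  result=20, q=7
  result=7, q=20
  result=27, q=20
  result=27, q=13

Final answer: 27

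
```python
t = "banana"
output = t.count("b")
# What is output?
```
Trace:
  t='banana'
  t='banana', output=1

Final answer: 1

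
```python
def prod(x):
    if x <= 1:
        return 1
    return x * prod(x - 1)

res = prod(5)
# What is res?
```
Call trace:
prod(x=5)
  prod(x=4)
    prod(x=3)
      prod(x=2)
        prod(x=1)
        -> return 1
      -> return 2
    -> return 6
  -> return 24
-> return 120

Final answer: 120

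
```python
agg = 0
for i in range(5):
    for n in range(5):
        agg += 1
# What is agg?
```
Trace:
  agg=0
  agg=1, i=0, n=0
  agg=2, i=0, n=1
  agg=3, i=0, n=2
  agg=4, i=0, n=3
  agg=5, i=0, n=4
  agg=6, i=1, n=0
  agg=7, i=1, n=1
  agg=8, i=1, n=2
  agg=9, i=1, n=3
  agg=10, i=1, n=4
  agg=11, i=2, n=0
  agg=12, i=2, n=1
  agg=13, i=2, n=2
  agg=14, i=2, n=3
  agg=15, i=2, n=4
  agg=16, i=3, n=0
  agg=17, i=3, n=1
  agg=18, i=3, n=2
  agg=19, i=3, n=3
  agg=20, i=3, n=4
  agg=21, i=4, n=0
  agg=22, i=4, n=1
  agg=23, i=4, n=2
  agg=24, i=4, n=3
  agg=25, i=4, n=4

Final answer: 25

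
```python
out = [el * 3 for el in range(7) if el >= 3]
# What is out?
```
Trace:
  el=0
  el=1
  el=2
  el=3
  el=4
  el=5
  el=6
  out=[9, 12, 15, 18]

Final answer: [9, 12, 15, 18]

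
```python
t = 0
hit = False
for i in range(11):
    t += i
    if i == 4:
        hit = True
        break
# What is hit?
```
Trace:
  t=0
  t=0, hit=False
  t=0, hit=False, i=0
  t=1, hit=False, i=1
  t=3, hit=False, i=2
  t=6, hit=False, i=3
  t=10, hit=True, i=4

Final answer: True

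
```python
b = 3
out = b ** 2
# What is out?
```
Trace:
  b=3
  b=3, out=9

Final answer: 9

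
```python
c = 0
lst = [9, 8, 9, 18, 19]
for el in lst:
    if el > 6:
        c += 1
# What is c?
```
Trace:
  c=0
  c=1, el=9
  c=2, el=8
  c=3, el=9
  c=4, el=18
  c=5, el=19

Final answer: 5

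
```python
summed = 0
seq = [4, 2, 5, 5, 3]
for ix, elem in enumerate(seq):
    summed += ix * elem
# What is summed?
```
Trace:
  summed=0
  summed=0, ix=0, elem=4
  summed=2, ix=1, elem=2
  summed=12, ix=2, elem=5
  summed=27, ix=3, elem=5
  summed=39, ix=4, elem=3

Final answer: 39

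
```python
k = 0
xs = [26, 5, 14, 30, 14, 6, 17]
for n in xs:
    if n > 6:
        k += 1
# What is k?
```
Trace:
  k=0
  k=1, n=26
  k=1, n=5
  k=2, n=14
  k=3, n=30
  k=4, n=14
  k=4, n=6
  k=5, n=17

Final answer: 5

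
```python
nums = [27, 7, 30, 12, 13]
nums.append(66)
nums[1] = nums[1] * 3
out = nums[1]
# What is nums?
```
Trace:
  nums=[27, 7, 30, 12, 13]
  nums=[27, 7, 30, 12, 13, 66]
  nums=[27, 21, 30, 12, 13, 66]
  nums=[27, 21, 30, 12, 13, 66], out=21

Final answer: [27, 21, 30, 12, 13, 66]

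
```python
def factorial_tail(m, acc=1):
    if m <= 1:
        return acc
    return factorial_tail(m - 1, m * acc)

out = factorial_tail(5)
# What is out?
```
Call trace:
factorial_tail(m=5, acc=1)
  factorial_tail(m=4, acc=5)
    factorial_tail(m=3, acc=20)
      factorial_tail(m=2, acc=60)
        factorial_tail(m=1, acc=120)
        -> return 120
      -> return 120
    -> return 120
  -> return 120
-> return 120

Final answer: 120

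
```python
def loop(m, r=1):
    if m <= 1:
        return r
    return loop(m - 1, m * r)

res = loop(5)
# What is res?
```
Call trace:
loop(m=5, r=1)
  loop(m=4, r=5)
    loop(m=3, r=20)
      loop(m=2, r=60)
        loop(m=1, r=120)
        -> return 120
      -> return 120
    -> return 120
  -> return 120
-> return 120

Final answer: 120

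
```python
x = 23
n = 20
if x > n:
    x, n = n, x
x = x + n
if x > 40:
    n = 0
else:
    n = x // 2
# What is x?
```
Trace:
  x=23
  x=23, n=20
  x=20, n=23
  x=43, n=23
  x=43, n=0

Final answer: 43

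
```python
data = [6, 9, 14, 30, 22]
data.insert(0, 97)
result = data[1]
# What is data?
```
Trace:
  data=[6, 9, 14, 30, 22]
  data=[97, 6, 9, 14, 30, 22]
  data=[97, 6, 9, 14, 30, 22], result=6

Final answer: [97, 6, 9, 14, 30, 22]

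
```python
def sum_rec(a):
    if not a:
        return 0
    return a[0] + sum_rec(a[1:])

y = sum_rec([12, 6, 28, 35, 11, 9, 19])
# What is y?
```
Call trace:
sum_rec(a=[12, 6, 28, 35, 11, 9, 19])
  sum_rec(a=[6, 28, 35, 11, 9, 19])
    sum_rec(a=[28, 35, 11, 9, 19])
      sum_rec(a=[35, 11, 9, 19])
        sum_rec(a=[11, 9, 19])
          sum_rec(a=[9, 19])
            sum_rec(a=[19])
              sum_rec(a=[])
              -> return 0
            -> return 19
          -> return 28
        -> return 39
      -> return 74
    -> return 102
  -> return 108
-> return 120

Final answer: 120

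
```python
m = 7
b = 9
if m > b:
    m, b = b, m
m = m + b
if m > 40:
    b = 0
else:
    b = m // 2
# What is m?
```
Trace:
  m=7
  m=7, b=9
  m=7, b=9
  m=16, b=9
  m=16, b=8

Final answer: 16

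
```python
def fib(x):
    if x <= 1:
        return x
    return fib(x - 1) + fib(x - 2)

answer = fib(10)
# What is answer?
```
Call trace (a repeated sub-call is expanded the first time; later identical calls just restate its return value):
fib(x=10)
  fib(x=9)
    fib(x=8)
      fib(x=7)
        fib(x=6)
          fib(x=5)
            fib(x=4)
              fib(x=3)
                fib(x=2)
                  fib(x=1)
                  -> return 1
                  fib(x=0)
                  -> return 0
                -> return 1
                fib(x=1)
                -> return 1
              -> return 2
              fib(x=2) -> return 1  (same call as traced above)
            -> return 3
            fib(x=3) -> return 2  (same call as traced above)
          -> return 5
          fib(x=4) -> return 3  (same call as traced above)
        -> return 8
        fib(x=5) -> return 5  (same call as traced above)
      -> return 13
      fib(x=6) -> return 8  (same call as traced above)
    -> return 21
    fib(x=7) -> return 13  (same call as traced above)
  -> return 34
  fib(x=8) -> return 21  (same call as traced above)
-> return 55

Final answer: 55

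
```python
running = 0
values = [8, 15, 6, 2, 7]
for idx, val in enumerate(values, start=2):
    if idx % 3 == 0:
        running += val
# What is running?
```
Trace:
  running=0
  running=0, idx=2, val=8
  running=15, idx=3, val=15
  running=15, idx=4, val=6
  running=15, idx=5, val=2
  running=22, idx=6, val=7

Final answer: 22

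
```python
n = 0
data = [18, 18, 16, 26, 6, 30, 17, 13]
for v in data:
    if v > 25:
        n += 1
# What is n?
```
Trace:
  n=0
  n=0, v=18
  n=0, v=18
  n=0, v=16
  n=1, v=26
  n=1, v=6
  n=2, v=30
  n=2, v=17
  n=2, v=13

Final answer: 2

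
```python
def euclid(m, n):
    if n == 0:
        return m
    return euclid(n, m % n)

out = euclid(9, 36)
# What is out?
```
Call trace:
euclid(m=9, n=36)
  euclid(m=36, n=9)
    euclid(m=9, n=0)
    -> return 9
  -> return 9
-> return 9

Final answer: 9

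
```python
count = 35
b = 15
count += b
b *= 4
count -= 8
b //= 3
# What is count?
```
Trace:
  count=35
  count=35, b=15
  count=50, b=15
  count=50, b=60
  count=42, b=60
  count=42, b=20

Final answer: 42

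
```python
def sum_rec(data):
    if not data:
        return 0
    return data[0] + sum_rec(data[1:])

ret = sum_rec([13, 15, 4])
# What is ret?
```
Call trace:
sum_rec(data=[13, 15, 4])
  sum_rec(data=[15, 4])
    sum_rec(data=[4])
      sum_rec(data=[])
      -> return 0
    -> return 4
  -> return 19
-> return 32

Final answer: 32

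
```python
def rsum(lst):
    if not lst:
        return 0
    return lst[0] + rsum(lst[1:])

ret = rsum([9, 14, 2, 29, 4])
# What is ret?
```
Call trace:
rsum(lst=[9, 14, 2, 29, 4])
  rsum(lst=[14, 2, 29, 4])
    rsum(lst=[2, 29, 4])
      rsum(lst=[29, 4])
        rsum(lst=[4])
          rsum(lst=[])
          -> return 0
        -> return 4
      -> return 33
    -> return 35
  -> return 49
-> return 58

Final answer: 58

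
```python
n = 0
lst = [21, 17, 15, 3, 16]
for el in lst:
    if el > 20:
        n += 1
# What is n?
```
Trace:
  n=0
  n=1, el=21
  n=1, el=17
  n=1, el=15
  n=1, el=3
  n=1, el=16

Final answer: 1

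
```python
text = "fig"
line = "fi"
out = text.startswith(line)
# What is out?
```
Trace:
  text='fig'
  text='fig', line='fi'
  text='fig', line='fi', out=True

Final answer: True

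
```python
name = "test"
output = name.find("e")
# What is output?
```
Trace:
  name='test'
  name='test', output=1

Final answer: 1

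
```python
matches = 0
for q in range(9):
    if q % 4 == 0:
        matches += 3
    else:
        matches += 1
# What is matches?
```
Trace:
  matches=0
  matches=3, q=0
  matches=4, q=1
  matches=5, q=2
  matches=6, q=3
  matches=9, q=4
  matches=10, q=5
  matches=11, q=6
  matches=12, q=7
  matches=15, q=8

Final answer: 15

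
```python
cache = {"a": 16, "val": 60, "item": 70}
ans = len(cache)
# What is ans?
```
Trace:
  cache={'a': 16, 'val': 60, 'item': 70}
  cache={'a': 16, 'val': 60, 'item': 70}, ans=3

Final answer: 3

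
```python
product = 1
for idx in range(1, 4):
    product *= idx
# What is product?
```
Trace:
  product=1
  product=1, idx=1
  product=2, idx=2
  product=6, idx=3

Final answer: 6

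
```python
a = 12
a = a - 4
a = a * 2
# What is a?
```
Trace:
  a=12
  a=8
  a=16

Final answer: 16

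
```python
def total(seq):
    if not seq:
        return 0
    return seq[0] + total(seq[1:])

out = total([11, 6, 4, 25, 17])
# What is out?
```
Call trace:
total(seq=[11, 6, 4, 25, 17])
  total(seq=[6, 4, 25, 17])
    total(seq=[4, 25, 17])
      total(seq=[25, 17])
        total(seq=[17])
          total(seq=[])
          -> return 0
        -> return 17
      -> return 42
    -> return 46
  -> return 52
-> return 63

Final answer: 63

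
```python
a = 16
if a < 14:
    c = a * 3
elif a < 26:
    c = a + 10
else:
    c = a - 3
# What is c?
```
Trace:
  a=16
  a=16, c=26

Final answer: 26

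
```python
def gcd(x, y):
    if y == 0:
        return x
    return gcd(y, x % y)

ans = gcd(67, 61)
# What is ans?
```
Call trace:
gcd(x=67, y=61)
  gcd(x=61, y=6)
    gcd(x=6, y=1)
      gcd(x=1, y=0)
      -> return 1
    -> return 1
  -> return 1
-> return 1

Final answer: 1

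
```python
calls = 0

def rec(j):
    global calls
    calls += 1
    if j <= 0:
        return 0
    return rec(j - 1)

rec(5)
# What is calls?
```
Call trace:
rec(j=5)
  rec(j=4)
    rec(j=3)
      rec(j=2)
        rec(j=1)
          rec(j=0)
          -> return 0
        -> return 0
      -> return 0
    -> return 0
  -> return 0
-> return 0

calls is incremented once per call. rec is entered once for each j = 5, 4, 3, 2, 1, 0 (the j <= 0 call returns without recursing), i.e. 5 + 1 calls.
calls = 6

Final answer: 6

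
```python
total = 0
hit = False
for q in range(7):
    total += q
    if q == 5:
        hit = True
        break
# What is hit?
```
Trace:
  total=0
  total=0, hit=False
  total=0, hit=False, q=0
  total=1, hit=False, q=1
  total=3, hit=False, q=2
  total=6, hit=False, q=3
  total=10, hit=False, q=4
  total=15, hit=True, q=5

Final answer: True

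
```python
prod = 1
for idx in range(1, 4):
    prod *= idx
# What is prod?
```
Trace:
  prod=1
  prod=1, idx=1
  prod=2, idx=2
  prod=6, idx=3

Final answer: 6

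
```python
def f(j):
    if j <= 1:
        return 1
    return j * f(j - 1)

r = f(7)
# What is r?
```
Call trace:
f(j=7)
  f(j=6)
    f(j=5)
      f(j=4)
        f(j=3)
          f(j=2)
            f(j=1)
            -> return 1
          -> return 2
        -> return 6
      -> return 24
    -> return 120
  -> return 720
-> return 5040

Final answer: 5040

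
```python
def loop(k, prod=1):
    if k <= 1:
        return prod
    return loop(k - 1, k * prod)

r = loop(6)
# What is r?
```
Call trace:
loop(k=6, prod=1)
  loop(k=5, prod=6)
    loop(k=4, prod=30)
      loop(k=3, prod=120)
        loop(k=2, prod=360)
          loop(k=1, prod=720)
          -> return 720
        -> return 720
      -> return 720
    -> return 720
  -> return 720
-> return 720

Final answer: 720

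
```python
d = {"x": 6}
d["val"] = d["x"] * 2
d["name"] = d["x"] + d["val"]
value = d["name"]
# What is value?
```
Trace:
  d={'x': 6}
  d={'x': 6, 'val': 12}
  d={'x': 6, 'val': 12, 'name': 18}
  d={'x': 6, 'val': 12, 'name': 18}, value=18

Final answer: 18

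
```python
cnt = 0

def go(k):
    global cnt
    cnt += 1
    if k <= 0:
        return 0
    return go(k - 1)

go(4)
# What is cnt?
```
Call trace:
go(k=4)
  go(k=3)
    go(k=2)
      go(k=1)
        go(k=0)
        -> return 0
      -> return 0
    -> return 0
  -> return 0
-> return 0

cnt is incremented once per call. go is entered once for each k = 4, 3, 2, 1, 0 (the k <= 0 call returns without recursing), i.e. 4 + 1 calls.
cnt = 5

Final answer: 5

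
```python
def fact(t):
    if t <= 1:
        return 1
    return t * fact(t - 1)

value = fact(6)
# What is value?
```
Call trace:
fact(t=6)
  fact(t=5)
    fact(t=4)
      fact(t=3)
        fact(t=2)
          fact(t=1)
          -> return 1
        -> return 2
      -> return 6
    -> return 24
  -> return 120
-> return 720

Final answer: 720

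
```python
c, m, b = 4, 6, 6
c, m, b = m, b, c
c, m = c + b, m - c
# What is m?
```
Trace:
  c=4, m=6, b=6
  c=6, m=6, b=4
  c=10, m=0, b=4

Final answer: 0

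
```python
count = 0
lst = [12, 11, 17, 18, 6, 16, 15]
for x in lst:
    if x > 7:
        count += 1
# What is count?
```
Trace:
  count=0
  count=1, x=12
  count=2, x=11
  count=3, x=17
  count=4, x=18
  count=4, x=6
  count=5, x=16
  count=6, x=15

Final answer: 6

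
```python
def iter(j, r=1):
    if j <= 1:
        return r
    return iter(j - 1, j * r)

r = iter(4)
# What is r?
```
Call trace:
iter(j=4, r=1)
  iter(j=3, r=4)
    iter(j=2, r=12)
      iter(j=1, r=24)
      -> return 24
    -> return 24
  -> return 24
-> return 24

Final answer: 24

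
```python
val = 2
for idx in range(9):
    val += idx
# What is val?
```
Trace:
  val=2
  val=2, idx=0
  val=3, idx=1
  val=5, idx=2
  val=8, idx=3
  val=12, idx=4
  val=17, idx=5
  val=23, idx=6
  val=30, idx=7
  val=38, idx=8

Final answer: 38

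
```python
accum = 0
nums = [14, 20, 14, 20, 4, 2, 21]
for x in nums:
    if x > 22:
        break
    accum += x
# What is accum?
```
Trace:
  accum=0
  accum=14, x=14
  accum=34, x=20
  accum=48, x=14
  accum=68, x=20
  accum=72, x=4
  accum=74, x=2
  accum=95, x=21

Final answer: 95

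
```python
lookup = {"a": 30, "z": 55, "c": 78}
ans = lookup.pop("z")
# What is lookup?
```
Trace:
  lookup={'a': 30, 'z': 55, 'c': 78}
  lookup={'a': 30, 'c': 78}, ans=55

Final answer: {'a': 30, 'c': 78}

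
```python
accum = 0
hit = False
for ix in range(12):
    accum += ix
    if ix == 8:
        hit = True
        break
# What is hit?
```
Trace:
  accum=0
  accum=0, hit=False
  accum=0, hit=False, ix=0
  accum=1, hit=False, ix=1
  accum=3, hit=False, ix=2
  accum=6, hit=False, ix=3
  accum=10, hit=False, ix=4
  accum=15, hit=False, ix=5
  accum=21, hit=False, ix=6
  accum=28, hit=False, ix=7
  accum=36, hit=True, ix=8

Final answer: True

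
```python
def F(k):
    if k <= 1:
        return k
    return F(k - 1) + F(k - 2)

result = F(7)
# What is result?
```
Call trace (a repeated sub-call is expanded the first time; later identical calls just restate its return value):
F(k=7)
  F(k=6)
    F(k=5)
      F(k=4)
        F(k=3)
          F(k=2)
            F(k=1)
            -> return 1
            F(k=0)
            -> return 0
          -> return 1
          F(k=1)
          -> return 1
        -> return 2
        F(k=2) -> return 1  (same call as traced above)
      -> return 3
      F(k=3) -> return 2  (same call as traced above)
    -> return 5
    F(k=4) -> return 3  (same call as traced above)
  -> return 8
  F(k=5) -> return 5  (same call as traced above)
-> return 13

Final answer: 13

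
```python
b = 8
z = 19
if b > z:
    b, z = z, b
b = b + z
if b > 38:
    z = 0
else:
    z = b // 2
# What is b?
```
Trace:
  b=8
  b=8, z=19
  b=8, z=19
  b=27, z=19
  b=27, z=13

Final answer: 27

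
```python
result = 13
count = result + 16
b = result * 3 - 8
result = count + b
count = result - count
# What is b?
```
Trace:
  result=13
  result=13, count=29
  result=13, count=29, b=31
  result=60, count=29, b=31
  result=60, count=31, b=31

Final answer: 31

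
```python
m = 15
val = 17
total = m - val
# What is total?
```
Trace:
  m=15
  m=15, val=17
  m=15, val=17, total=-2

Final answer: -2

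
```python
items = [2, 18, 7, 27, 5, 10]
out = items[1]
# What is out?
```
Trace:
  items=[2, 18, 7, 27, 5, 10]
  items=[2, 18, 7, 27, 5, 10], out=18

Final answer: 18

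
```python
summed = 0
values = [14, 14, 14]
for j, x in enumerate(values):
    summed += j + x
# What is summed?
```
Trace:
  summed=0
  summed=14, j=0, x=14
  summed=29, j=1, x=14
  summed=45, j=2, x=14

Final answer: 45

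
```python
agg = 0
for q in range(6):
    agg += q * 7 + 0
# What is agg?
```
Trace:
  agg=0
  agg=0, q=0
  agg=7, q=1
  agg=21, q=2
  agg=42, q=3
  agg=70, q=4
  agg=105, q=5

Final answer: 105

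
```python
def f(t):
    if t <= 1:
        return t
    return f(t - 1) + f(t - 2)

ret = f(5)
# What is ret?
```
Call trace (a repeated sub-call is expanded the first time; later identical calls just restate its return value):
f(t=5)
  f(t=4)
    f(t=3)
      f(t=2)
        f(t=1)
        -> return 1
        f(t=0)
        -> return 0
      -> return 1
      f(t=1)
      -> return 1
    -> return 2
    f(t=2) -> return 1  (same call as traced above)
  -> return 3
  f(t=3) -> return 2  (same call as traced above)
-> return 5

Final answer: 5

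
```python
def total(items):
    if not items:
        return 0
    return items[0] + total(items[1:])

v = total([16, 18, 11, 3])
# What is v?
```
Call trace:
total(items=[16, 18, 11, 3])
  total(items=[18, 11, 3])
    total(items=[11, 3])
      total(items=[3])
        total(items=[])
        -> return 0
      -> return 3
    -> return 14
  -> return 32
-> return 48

Final answer: 48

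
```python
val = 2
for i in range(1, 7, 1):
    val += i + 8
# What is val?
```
Trace:
  val=2
  val=11, i=1
  val=21, i=2
  val=32, i=3
  val=44, i=4
  val=57, i=5
  val=71, i=6

Final answer: 71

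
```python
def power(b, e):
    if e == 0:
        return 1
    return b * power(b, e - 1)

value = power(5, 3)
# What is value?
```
Call trace:
power(b=5, e=3)
  power(b=5, e=2)
    power(b=5, e=1)
      power(b=5, e=0)
      -> return 1
    -> return 5
  -> return 25
-> return 125

Final answer: 125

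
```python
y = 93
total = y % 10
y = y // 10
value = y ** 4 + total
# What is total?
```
Trace:
  y=93
  y=93, total=3
  y=9, total=3
  y=9, total=3, value=6564

Final answer: 3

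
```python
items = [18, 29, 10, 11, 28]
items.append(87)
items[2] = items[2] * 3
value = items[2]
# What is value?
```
Trace:
  items=[18, 29, 10, 11, 28]
  items=[18, 29, 10, 11, 28, 87]
  items=[18, 29, 30, 11, 28, 87]
  items=[18, 29, 30, 11, 28, 87], value=30

Final answer: 30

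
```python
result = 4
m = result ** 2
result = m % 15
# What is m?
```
Trace:
  result=4
  result=4, m=16
  result=1, m=16

Final answer: 16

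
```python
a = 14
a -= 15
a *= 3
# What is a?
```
Trace:
  a=14
  a=-1
  a=-3

Final answer: -3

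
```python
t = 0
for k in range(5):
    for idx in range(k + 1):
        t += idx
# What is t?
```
Trace:
  t=0
  t=0, k=0, idx=0
  t=0, k=1, idx=0
  t=1, k=1, idx=1
  t=1, k=2, idx=0
  t=2, k=2, idx=1
  t=4, k=2, idx=2
  t=4, k=3, idx=0
  t=5, k=3, idx=1
  t=7, k=3, idx=2
  t=10, k=3, idx=3
  t=10, k=4, idx=0
  t=11, k=4, idx=1
  t=13, k=4, idx=2
  t=16, k=4, idx=3
  t=20, k=4, idx=4

Final answer: 20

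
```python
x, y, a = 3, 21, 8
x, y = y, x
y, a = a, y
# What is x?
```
Trace:
  x=3, y=21, a=8
  x=21, y=3, a=8
  x=21, y=8, a=3

Final answer: 21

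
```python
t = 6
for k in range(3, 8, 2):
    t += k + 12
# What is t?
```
Trace:
  t=6
  t=21, k=3
  t=38, k=5
  t=57, k=7

Final answer: 57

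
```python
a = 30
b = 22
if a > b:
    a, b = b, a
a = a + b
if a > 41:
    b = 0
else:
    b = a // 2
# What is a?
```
Trace:
  a=30
  a=30, b=22
  a=22, b=30
  a=52, b=30
  a=52, b=0

Final answer: 52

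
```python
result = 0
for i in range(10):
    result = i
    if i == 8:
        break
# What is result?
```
Trace:
  result=0
  result=0, i=0
  result=1, i=1
  result=2, i=2
  result=3, i=3
  result=4, i=4
  result=5, i=5
  result=6, i=6
  result=7, i=7
  result=8, i=8

Final answer: 8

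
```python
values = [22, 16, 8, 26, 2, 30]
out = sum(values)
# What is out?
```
Trace:
  values=[22, 16, 8, 26, 2, 30]
  values=[22, 16, 8, 26, 2, 30], out=104

Final answer: 104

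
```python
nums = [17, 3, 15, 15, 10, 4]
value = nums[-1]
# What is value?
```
Trace:
  nums=[17, 3, 15, 15, 10, 4]
  nums=[17, 3, 15, 15, 10, 4], value=4

Final answer: 4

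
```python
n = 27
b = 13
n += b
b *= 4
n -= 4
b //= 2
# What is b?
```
Trace:
  n=27
  n=27, b=13
  n=40, b=13
  n=40, b=52
  n=36, b=52
  n=36, b=26

Final answer: 26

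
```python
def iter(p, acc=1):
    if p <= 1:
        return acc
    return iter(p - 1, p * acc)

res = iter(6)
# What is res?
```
Call trace:
iter(p=6, acc=1)
  iter(p=5, acc=6)
    iter(p=4, acc=30)
      iter(p=3, acc=120)
        iter(p=2, acc=360)
          iter(p=1, acc=720)
          -> return 720
        -> return 720
      -> return 720
    -> return 720
  -> return 720
-> return 720

Final answer: 720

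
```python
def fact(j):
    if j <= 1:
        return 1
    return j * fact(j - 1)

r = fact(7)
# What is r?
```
Call trace:
fact(j=7)
  fact(j=6)
    fact(j=5)
      fact(j=4)
        fact(j=3)
          fact(j=2)
            fact(j=1)
            -> return 1
          -> return 2
        -> return 6
      -> return 24
    -> return 120
  -> return 720
-> return 5040

Final answer: 5040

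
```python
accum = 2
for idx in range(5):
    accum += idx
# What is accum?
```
Trace:
  accum=2
  accum=2, idx=0
  accum=3, idx=1
  accum=5, idx=2
  accum=8, idx=3
  accum=12, idx=4

Final answer: 12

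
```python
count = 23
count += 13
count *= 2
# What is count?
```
Trace:
  count=23
  count=36
  count=72

Final answer: 72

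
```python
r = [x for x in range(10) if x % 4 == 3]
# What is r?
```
Trace:
  x=0
  x=1
  x=2
  x=3
  x=4
  x=5
  x=6
  x=7
  x=8
  x=9
  r=[3, 7]

Final answer: [3, 7]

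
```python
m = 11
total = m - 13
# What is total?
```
Trace:
  m=11
  m=11, total=-2

Final answer: -2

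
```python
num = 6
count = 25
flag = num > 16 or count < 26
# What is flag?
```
Trace:
  num=6
  num=6, count=25
  num=6, count=25, flag=True

Final answer: True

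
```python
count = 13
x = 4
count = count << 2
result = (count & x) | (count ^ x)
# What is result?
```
Trace:
  count=13
  count=13, x=4
  count=52, x=4
  count=52, x=4, result=52

Final answer: 52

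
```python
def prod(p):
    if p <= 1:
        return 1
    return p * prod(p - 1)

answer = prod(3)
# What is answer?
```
Call trace:
prod(p=3)
  prod(p=2)
    prod(p=1)
    -> return 1
  -> return 2
-> return 6

Final answer: 6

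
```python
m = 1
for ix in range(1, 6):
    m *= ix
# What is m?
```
Trace:
  m=1
  m=1, ix=1
  m=2, ix=2
  m=6, ix=3
  m=24, ix=4
  m=120, ix=5

Final answer: 120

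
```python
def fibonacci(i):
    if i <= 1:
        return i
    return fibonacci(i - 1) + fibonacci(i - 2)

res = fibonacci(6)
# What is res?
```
Call trace (a repeated sub-call is expanded the first time; later identical calls just restate its return value):
fibonacci(i=6)
  fibonacci(i=5)
    fibonacci(i=4)
      fibonacci(i=3)
        fibonacci(i=2)
          fibonacci(i=1)
          -> return 1
          fibonacci(i=0)
          -> return 0
        -> return 1
        fibonacci(i=1)
        -> return 1
      -> return 2
      fibonacci(i=2) -> return 1  (same call as traced above)
    -> return 3
    fibonacci(i=3) -> return 2  (same call as traced above)
  -> return 5
  fibonacci(i=4) -> return 3  (same call as traced above)
-> return 8

Final answer: 8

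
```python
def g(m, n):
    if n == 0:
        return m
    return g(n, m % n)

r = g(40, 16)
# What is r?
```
Call trace:
g(m=40, n=16)
  g(m=16, n=8)
    g(m=8, n=0)
    -> return 8
  -> return 8
-> return 8

Final answer: 8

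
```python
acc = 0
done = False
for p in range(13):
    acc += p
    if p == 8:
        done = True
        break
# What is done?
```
Trace:
  acc=0
  acc=0, done=False
  acc=0, done=False, p=0
  acc=1, done=False, p=1
  acc=3, done=False, p=2
  acc=6, done=False, p=3
  acc=10, done=False, p=4
  acc=15, done=False, p=5
  acc=21, done=False, p=6
  acc=28, done=False, p=7
  acc=36, done=True, p=8

Final answer: True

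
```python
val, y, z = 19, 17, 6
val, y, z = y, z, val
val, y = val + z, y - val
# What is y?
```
Trace:
  val=19, y=17, z=6
  val=17, y=6, z=19
  val=36, y=-11, z=19

Final answer: -11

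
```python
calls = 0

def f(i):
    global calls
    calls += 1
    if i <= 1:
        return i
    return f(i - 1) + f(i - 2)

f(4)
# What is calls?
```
Call trace (a repeated sub-call is expanded the first time; later identical calls just restate its return value):
f(i=4)
  f(i=3)
    f(i=2)
      f(i=1)
      -> return 1
      f(i=0)
      -> return 0
    -> return 1
    f(i=1)
    -> return 1
  -> return 2
  f(i=2) -> return 1  (same call as traced above)
-> return 3

calls is incremented once per call, so count the calls in each subtree. Let C(i) = number of calls made by f(i).
C(0) = C(1) = 1 (base case, no recursion); C(i) = 1 + C(i - 1) + C(i - 2) otherwise.
C(2) = 1 + C(1) + C(0) = 1 + 1 + 1 = 3
C(3) = 1 + C(2) + C(1) = 1 + 3 + 1 = 5
C(4) = 1 + C(3) + C(2) = 1 + 5 + 3 = 9
calls = C(4) = 9

Final answer: 9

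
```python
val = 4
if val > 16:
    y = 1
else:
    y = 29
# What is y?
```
Trace:
  val=4
  val=4, y=29

Final answer: 29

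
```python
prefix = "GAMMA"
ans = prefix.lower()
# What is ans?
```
Trace:
  prefix='GAMMA'
  prefix='GAMMA', ans='gamma'

Final answer: 'gamma'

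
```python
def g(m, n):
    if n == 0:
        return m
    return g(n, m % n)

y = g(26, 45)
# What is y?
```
Call trace:
g(m=26, n=45)
  g(m=45, n=26)
    g(m=26, n=19)
      g(m=19, n=7)
        g(m=7, n=5)
          g(m=5, n=2)
            g(m=2, n=1)
              g(m=1, n=0)
              -> return 1
            -> return 1
          -> return 1
        -> return 1
      -> return 1
    -> return 1
  -> return 1
-> return 1

Final answer: 1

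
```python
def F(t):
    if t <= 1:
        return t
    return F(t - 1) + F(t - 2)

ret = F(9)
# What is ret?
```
Call trace (a repeated sub-call is expanded the first time; later identical calls just restate its return value):
F(t=9)
  F(t=8)
    F(t=7)
      F(t=6)
        F(t=5)
          F(t=4)
            F(t=3)
              F(t=2)
                F(t=1)
                -> return 1
                F(t=0)
                -> return 0
              -> return 1
              F(t=1)
              -> return 1
            -> return 2
            F(t=2) -> return 1  (same call as traced above)
          -> return 3
          F(t=3) -> return 2  (same call as traced above)
        -> return 5
        F(t=4) -> return 3  (same call as traced above)
      -> return 8
      F(t=5) -> return 5  (same call as traced above)
    -> return 13
    F(t=6) -> return 8  (same call as traced above)
  -> return 21
  F(t=7) -> return 13  (same call as traced above)
-> return 34

Final answer: 34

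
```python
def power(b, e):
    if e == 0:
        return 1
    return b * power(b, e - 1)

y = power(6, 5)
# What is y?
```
Call trace:
power(b=6, e=5)
  power(b=6, e=4)
    power(b=6, e=3)
      power(b=6, e=2)
        power(b=6, e=1)
          power(b=6, e=0)
          -> return 1
        -> return 6
      -> return 36
    -> return 216
  -> return 1296
-> return 7776

Final answer: 7776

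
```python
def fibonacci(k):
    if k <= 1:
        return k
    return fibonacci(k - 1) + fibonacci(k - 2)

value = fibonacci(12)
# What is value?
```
Call trace (a repeated sub-call is expanded the first time; later identical calls just restate its return value):
fibonacci(k=12)
  fibonacci(k=11)
    fibonacci(k=10)
      fibonacci(k=9)
        fibonacci(k=8)
          fibonacci(k=7)
            fibonacci(k=6)
              fibonacci(k=5)
                fibonacci(k=4)
                  fibonacci(k=3)
                    fibonacci(k=2)
                      fibonacci(k=1)
                      -> return 1
                      fibonacci(k=0)
                      -> return 0
                    -> return 1
                    fibonacci(k=1)
                    -> return 1
                  -> return 2
                  fibonacci(k=2) -> return 1  (same call as traced above)
                -> return 3
                fibonacci(k=3) -> return 2  (same call as traced above)
              -> return 5
              fibonacci(k=4) -> return 3  (same call as traced above)
            -> return 8
            fibonacci(k=5) -> return 5  (same call as traced above)
          -> return 13
          fibonacci(k=6) -> return 8  (same call as traced above)
        -> return 21
        fibonacci(k=7) -> return 13  (same call as traced above)
      -> return 34
      fibonacci(k=8) -> return 21  (same call as traced above)
    -> return 55
    fibonacci(k=9) -> return 34  (same call as traced above)
  -> return 89
  fibonacci(k=10) -> return 55  (same call as traced above)
-> return 144

Final answer: 144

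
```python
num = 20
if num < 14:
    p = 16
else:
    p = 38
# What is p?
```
Trace:
  num=20
  num=20, p=38

Final answer: 38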